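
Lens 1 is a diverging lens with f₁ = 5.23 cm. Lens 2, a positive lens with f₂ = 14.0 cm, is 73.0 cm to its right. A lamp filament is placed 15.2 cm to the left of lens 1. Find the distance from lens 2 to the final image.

Lens 1 is diverging, so f₁ = −5.23 cm.
Lens 1: 1/d_i1 = 1/f₁ − 1/d_o1 = 1/(-5.23) − 1/(15.2) = -0.2570, so d_i1 = -3.891 cm.
The intermediate image is 3.891 cm to the left of lens 1 (virtual), which is 73.0 − (-3.891) = 76.89 cm to the left of lens 2, so d_o2 = +76.89 cm.
Lens 2: 1/d_i2 = 1/f₂ − 1/d_o2 = 1/(14.0) − 1/(76.89) = 0.05842, so d_i2 = 17.1 cm.
The final image is real, 17.1 cm to the right of lens 2 (overall magnification ≈ -0.057).

17.1 cm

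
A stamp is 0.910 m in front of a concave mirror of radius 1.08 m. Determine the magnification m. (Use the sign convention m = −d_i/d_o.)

f = R/2 = 1.08/2 = 0.5400 m.
1/d_i = 1/f − 1/d_o = 1/(0.5400) − 1/(0.910) = 0.7530, so d_i = 1.328 m.
m = −d_i/d_o = −(1.328)/(0.910) = -1.46.
The image is real, inverted and enlarged, in front of the mirror.

m = -1.46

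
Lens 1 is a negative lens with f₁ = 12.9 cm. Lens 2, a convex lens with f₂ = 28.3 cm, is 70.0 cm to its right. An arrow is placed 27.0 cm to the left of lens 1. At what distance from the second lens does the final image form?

Lens 1 is diverging, so f₁ = −12.9 cm.
Lens 1: 1/d_i1 = 1/f₁ − 1/d_o1 = 1/(-12.9) − 1/(27.0) = -0.1146, so d_i1 = -8.729 cm.
The intermediate image is 8.729 cm to the left of lens 1 (virtual), which is 70.0 − (-8.729) = 78.73 cm to the left of lens 2, so d_o2 = +78.73 cm.
Lens 2: 1/d_i2 = 1/f₂ − 1/d_o2 = 1/(28.3) − 1/(78.73) = 0.02263, so d_i2 = 44.2 cm.
The final image is real, 44.2 cm to the right of lens 2 (overall magnification ≈ -0.18).

44.2 cm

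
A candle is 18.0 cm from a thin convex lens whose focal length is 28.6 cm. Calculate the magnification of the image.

m = +2.70

1/d_i = 1/f − 1/d_o = 1/(28.60) − 1/(18.0) = -0.02059, so d_i = -48.57 cm.
m = −d_i/d_o = −(-48.57)/(18.0) = +2.70.
The image is virtual, upright and enlarged, on the same side as the object.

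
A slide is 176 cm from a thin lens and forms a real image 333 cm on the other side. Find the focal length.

Real image ⇒ d_i = +333 cm.
1/f = 1/d_o + 1/d_i = 1/(176) + 1/(333) = 0.008685, so f = 115 cm.
Since f is positive, the thin lens is converging.

f = 115 cm (converging)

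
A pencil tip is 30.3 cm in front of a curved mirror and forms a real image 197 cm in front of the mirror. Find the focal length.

Real image ⇒ d_i = +197 cm.
1/f = 1/d_o + 1/d_i = 1/(30.3) + 1/(197) = 0.03808, so f = 26.3 cm.
Since f is positive, the curved mirror is concave.

f = 26.3 cm (concave)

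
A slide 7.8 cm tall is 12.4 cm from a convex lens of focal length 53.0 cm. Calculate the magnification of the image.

1/d_i = 1/f − 1/d_o = 1/(53.00) − 1/(12.4) = -0.06178, so d_i = -16.19 cm.
m = −d_i/d_o = −(-16.19)/(12.4) = +1.31.
The image is virtual, upright and enlarged, on the same side as the object.

m = +1.31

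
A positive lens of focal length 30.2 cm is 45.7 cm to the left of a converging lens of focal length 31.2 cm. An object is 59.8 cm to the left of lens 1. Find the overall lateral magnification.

Lens 1: 1/d_i1 = 1/(30.2) − 1/(59.8) = 0.01639, so d_i1 = 61.01 cm; m₁ = −d_i1/d_o1 = -1.020.
d_o2 = 45.7 − (61.01) = -15.31 cm (virtual object).
Lens 2: 1/d_i2 = 1/(31.2) − 1/(-15.31) = 0.09737, so d_i2 = 10.27 cm; m₂ = −d_i2/d_o2 = +0.6708.
m = m₁·m₂ = (-1.020)(+0.6708) = -0.684.

m = -0.684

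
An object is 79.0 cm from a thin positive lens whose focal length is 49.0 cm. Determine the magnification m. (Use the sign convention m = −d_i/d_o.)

1/d_i = 1/f − 1/d_o = 1/(49.00) − 1/(79.0) = 0.007750, so d_i = 129.0 cm.
m = −d_i/d_o = −(129.0)/(79.0) = -1.63.
The image is real, inverted and enlarged, on the far side of the lens.

m = -1.63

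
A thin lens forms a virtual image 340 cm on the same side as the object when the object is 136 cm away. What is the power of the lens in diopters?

Virtual image ⇒ d_i = −340 cm.
1/f = 1/d_o + 1/d_i = 1/(136) + 1/(-340) = 0.004412 cm⁻¹.
f = 226.7 cm = 2.267 m, so P = 1/f = +0.441 D.

P = +0.441 D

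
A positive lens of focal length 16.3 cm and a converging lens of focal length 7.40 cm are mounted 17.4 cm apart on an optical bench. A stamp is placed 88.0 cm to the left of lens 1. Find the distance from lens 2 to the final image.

1.93 cm

Lens 1: 1/d_i1 = 1/f₁ − 1/d_o1 = 1/(16.3) − 1/(88.0) = 0.04999, so d_i1 = 20.01 cm.
The intermediate image is 20.01 cm to the right of lens 1, which lies 2.610 cm to the right of lens 2 — a virtual object — so d_o2 = −2.610 cm.
Lens 2: 1/d_i2 = 1/f₂ − 1/d_o2 = 1/(7.40) − 1/(-2.610) = 0.5183, so d_i2 = 1.93 cm.
The final image is real, 1.93 cm to the right of lens 2 (overall magnification ≈ -0.17).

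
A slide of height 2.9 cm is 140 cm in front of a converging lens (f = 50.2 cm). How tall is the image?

1.62 cm

1/d_i = 1/f − 1/d_o = 1/(50.20) − 1/(140) = 0.01278, so d_i = 78.26 cm.
m = −d_i/d_o = -0.5590.
|h_i| = |m|·h_o = 0.5590 × 2.9 = 1.62 cm. The image is real, inverted and reduced, on the far side of the lens.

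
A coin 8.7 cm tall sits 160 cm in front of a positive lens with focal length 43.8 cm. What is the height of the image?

3.28 cm

1/d_i = 1/f − 1/d_o = 1/(43.80) − 1/(160) = 0.01658, so d_i = 60.31 cm.
m = −d_i/d_o = -0.3769.
|h_i| = |m|·h_o = 0.3769 × 8.7 = 3.28 cm. The image is real, inverted and reduced, on the far side of the lens.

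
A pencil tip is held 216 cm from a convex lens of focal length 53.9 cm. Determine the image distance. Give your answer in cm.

71.8 cm

Lens equation: 1/q = 1/f − 1/p = 1/(53.90) − 1/(216) = 0.01855 − 0.004630 = 0.01392, so q = 71.8 cm.
The image is real, inverted and reduced, on the far side of the lens.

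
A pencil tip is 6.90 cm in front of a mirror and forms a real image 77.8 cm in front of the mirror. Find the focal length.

Real image ⇒ d_i = +77.8 cm.
1/f = 1/d_o + 1/d_i = 1/(6.90) + 1/(77.8) = 0.1578, so f = 6.34 cm.
Since f is positive, the mirror is concave.

f = 6.34 cm (concave)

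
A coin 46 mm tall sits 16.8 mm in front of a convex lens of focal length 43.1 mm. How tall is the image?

75.4 mm

1/d_i = 1/f − 1/d_o = 1/(43.10) − 1/(16.8) = -0.03632, so d_i = -27.53 mm.
m = −d_i/d_o = +1.639.
|h_i| = |m|·h_o = 1.639 × 46 = 75.4 mm. The image is virtual, upright and enlarged, on the same side as the object.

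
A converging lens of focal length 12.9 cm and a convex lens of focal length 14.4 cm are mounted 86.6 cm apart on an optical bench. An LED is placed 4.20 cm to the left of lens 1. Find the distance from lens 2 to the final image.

17.0 cm

Lens 1: 1/d_i1 = 1/f₁ − 1/d_o1 = 1/(12.9) − 1/(4.20) = -0.1606, so d_i1 = -6.228 cm.
The intermediate image is 6.228 cm to the left of lens 1 (virtual), which is 86.6 − (-6.228) = 92.83 cm to the left of lens 2, so d_o2 = +92.83 cm.
Lens 2: 1/d_i2 = 1/f₂ − 1/d_o2 = 1/(14.4) − 1/(92.83) = 0.05867, so d_i2 = 17.0 cm.
The final image is real, 17.0 cm to the right of lens 2 (overall magnification ≈ -0.27).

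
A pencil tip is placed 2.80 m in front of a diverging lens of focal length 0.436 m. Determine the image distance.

0.377 m

For a diverging lens, f = -0.436 m.
Lens equation: 1/v = 1/f − 1/u = 1/(-0.4360) − 1/(2.80) = -2.294 − 0.3571 = -2.651, so v = -0.377 m.
The image is virtual, upright and reduced, on the same side as the object.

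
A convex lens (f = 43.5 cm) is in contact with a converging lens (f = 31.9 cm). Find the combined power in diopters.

P₁ = 1/f₁ = 1/(0.435 m) = +2.299 D; P₂ = 1/f₂ = 1/(0.319 m) = +3.135 D.
For thin lenses in contact, P = P₁ + P₂ = (+2.299) + (+3.135) = +5.43 D.

P = +5.43 D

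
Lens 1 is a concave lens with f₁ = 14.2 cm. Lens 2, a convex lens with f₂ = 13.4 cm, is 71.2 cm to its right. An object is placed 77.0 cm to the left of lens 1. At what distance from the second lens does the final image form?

16.0 cm

Lens 1 is diverging, so f₁ = −14.2 cm.
Lens 1: 1/d_i1 = 1/f₁ − 1/d_o1 = 1/(-14.2) − 1/(77.0) = -0.08341, so d_i1 = -11.99 cm.
The intermediate image is 11.99 cm to the left of lens 1 (virtual), which is 71.2 − (-11.99) = 83.19 cm to the left of lens 2, so d_o2 = +83.19 cm.
Lens 2: 1/d_i2 = 1/f₂ − 1/d_o2 = 1/(13.4) − 1/(83.19) = 0.06261, so d_i2 = 16.0 cm.
The final image is real, 16.0 cm to the right of lens 2 (overall magnification ≈ -0.030).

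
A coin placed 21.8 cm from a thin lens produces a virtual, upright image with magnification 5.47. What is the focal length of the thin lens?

m = −d_i/d_o ⇒ d_i = −m·d_o = −(+5.47)·(21.8) = -119.2 cm.
1/f = 1/d_o + 1/d_i = 1/(21.8) + 1/(-119.2) = 0.03748, so f = 26.7 cm.
Since f is positive, the thin lens is converging.

f = 26.7 cm (converging)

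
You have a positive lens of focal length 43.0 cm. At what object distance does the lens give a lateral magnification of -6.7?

49.4 cm

m = −d_i/d_o ⇒ d_i = −m·d_o.
1/f = 1/d_o + 1/d_i = 1/d_o − 1/(m·d_o) = (1 − 1/m)/d_o, so d_o = f(1 − 1/m) = (43.00)(1 − 1/(-6.7)) = 49.4 cm.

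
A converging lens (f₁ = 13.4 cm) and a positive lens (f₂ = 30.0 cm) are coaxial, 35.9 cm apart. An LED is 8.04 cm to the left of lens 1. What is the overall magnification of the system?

m = -2.88

Lens 1: 1/d_i1 = 1/(13.4) − 1/(8.04) = -0.04975, so d_i1 = -20.10 cm; m₁ = −d_i1/d_o1 = +2.500.
d_o2 = 35.9 − (-20.10) = 56.00 cm.
Lens 2: 1/d_i2 = 1/(30.0) − 1/(56.00) = 0.01548, so d_i2 = 64.62 cm; m₂ = −d_i2/d_o2 = -1.154.
m = m₁·m₂ = (+2.500)(-1.154) = -2.88.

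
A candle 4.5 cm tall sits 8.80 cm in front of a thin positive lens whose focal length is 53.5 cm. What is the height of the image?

1/d_i = 1/f − 1/d_o = 1/(53.50) − 1/(8.80) = -0.09494, so d_i = -10.53 cm.
m = −d_i/d_o = +1.197.
|h_i| = |m|·h_o = 1.197 × 4.5 = 5.39 cm. The image is virtual, upright and enlarged, on the same side as the object.

5.39 cm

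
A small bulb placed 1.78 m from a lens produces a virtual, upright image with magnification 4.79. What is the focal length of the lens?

m = −d_i/d_o ⇒ d_i = −m·d_o = −(+4.79)·(1.78) = -8.526 m.
1/f = 1/d_o + 1/d_i = 1/(1.78) + 1/(-8.526) = 0.4445, so f = 2.25 m.
Since f is positive, the lens is converging.

f = 2.25 m (converging)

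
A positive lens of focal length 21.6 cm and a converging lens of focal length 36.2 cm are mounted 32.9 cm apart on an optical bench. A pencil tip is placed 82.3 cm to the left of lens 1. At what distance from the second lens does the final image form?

Lens 1: 1/d_i1 = 1/f₁ − 1/d_o1 = 1/(21.6) − 1/(82.3) = 0.03415, so d_i1 = 29.29 cm.
The intermediate image is 29.29 cm to the right of lens 1, which is 32.9 − (29.29) = 3.610 cm to the left of lens 2, so d_o2 = +3.610 cm.
Lens 2: 1/d_i2 = 1/f₂ − 1/d_o2 = 1/(36.2) − 1/(3.610) = -0.2494, so d_i2 = -4.01 cm.
The final image is virtual, 4.01 cm to the left of lens 2 (overall magnification ≈ -0.40).

4.01 cm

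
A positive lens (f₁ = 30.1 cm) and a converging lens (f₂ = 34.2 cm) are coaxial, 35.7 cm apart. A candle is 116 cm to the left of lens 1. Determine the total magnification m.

m = -0.306

Lens 1: 1/d_i1 = 1/(30.1) − 1/(116) = 0.02460, so d_i1 = 40.65 cm; m₁ = −d_i1/d_o1 = -0.3504.
d_o2 = 35.7 − (40.65) = -4.950 cm (virtual object).
Lens 2: 1/d_i2 = 1/(34.2) − 1/(-4.950) = 0.2313, so d_i2 = 4.324 cm; m₂ = −d_i2/d_o2 = +0.8736.
m = m₁·m₂ = (-0.3504)(+0.8736) = -0.306.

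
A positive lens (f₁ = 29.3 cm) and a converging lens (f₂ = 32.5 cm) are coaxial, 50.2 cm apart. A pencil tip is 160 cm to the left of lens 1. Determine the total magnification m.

m = -0.401

Lens 1: 1/d_i1 = 1/(29.3) − 1/(160) = 0.02788, so d_i1 = 35.87 cm; m₁ = −d_i1/d_o1 = -0.2242.
d_o2 = 50.2 − (35.87) = 14.33 cm.
Lens 2: 1/d_i2 = 1/(32.5) − 1/(14.33) = -0.03901, so d_i2 = -25.63 cm; m₂ = −d_i2/d_o2 = +1.789.
m = m₁·m₂ = (-0.2242)(+1.789) = -0.401.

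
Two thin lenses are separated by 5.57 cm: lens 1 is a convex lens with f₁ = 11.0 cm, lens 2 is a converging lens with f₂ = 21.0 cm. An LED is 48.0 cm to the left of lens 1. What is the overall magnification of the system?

m = -0.210

Lens 1: 1/d_i1 = 1/(11.0) − 1/(48.0) = 0.07008, so d_i1 = 14.27 cm; m₁ = −d_i1/d_o1 = -0.2973.
d_o2 = 5.57 − (14.27) = -8.700 cm (virtual object).
Lens 2: 1/d_i2 = 1/(21.0) − 1/(-8.700) = 0.1626, so d_i2 = 6.152 cm; m₂ = −d_i2/d_o2 = +0.7071.
m = m₁·m₂ = (-0.2973)(+0.7071) = -0.210.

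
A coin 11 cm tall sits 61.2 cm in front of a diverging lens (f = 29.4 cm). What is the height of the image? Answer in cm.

3.57 cm

For a diverging lens, f = -29.4 cm.
1/d_i = 1/f − 1/d_o = 1/(-29.40) − 1/(61.2) = -0.05035, so d_i = -19.86 cm.
m = −d_i/d_o = +0.3245.
|h_i| = |m|·h_o = 0.3245 × 11 = 3.57 cm. The image is virtual, upright and reduced, on the same side as the object.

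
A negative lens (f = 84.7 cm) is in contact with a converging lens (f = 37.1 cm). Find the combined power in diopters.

P₁ = 1/f₁ = 1/(-0.847 m) = -1.181 D; P₂ = 1/f₂ = 1/(0.371 m) = +2.695 D.
For thin lenses in contact, P = P₁ + P₂ = (-1.181) + (+2.695) = +1.51 D.

P = +1.51 D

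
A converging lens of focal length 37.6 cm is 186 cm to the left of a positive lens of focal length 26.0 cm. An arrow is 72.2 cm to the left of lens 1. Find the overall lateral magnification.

m = +0.347

Lens 1: 1/d_i1 = 1/(37.6) − 1/(72.2) = 0.01275, so d_i1 = 78.46 cm; m₁ = −d_i1/d_o1 = -1.087.
d_o2 = 186 − (78.46) = 107.5 cm.
Lens 2: 1/d_i2 = 1/(26.0) − 1/(107.5) = 0.02916, so d_i2 = 34.29 cm; m₂ = −d_i2/d_o2 = -0.3190.
m = m₁·m₂ = (-1.087)(-0.3190) = +0.347.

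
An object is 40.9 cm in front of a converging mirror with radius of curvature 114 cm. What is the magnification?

f = R/2 = 114/2 = 57.00 cm.
1/d_i = 1/f − 1/d_o = 1/(57.00) − 1/(40.9) = -0.006906, so d_i = -144.8 cm.
m = −d_i/d_o = −(-144.8)/(40.9) = +3.54.
The image is virtual, upright and enlarged, behind the mirror.

m = +3.54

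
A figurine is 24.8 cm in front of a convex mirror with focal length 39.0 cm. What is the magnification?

For a convex mirror, f = -39.0 cm.
1/d_i = 1/f − 1/d_o = 1/(-39.00) − 1/(24.8) = -0.06596, so d_i = -15.16 cm.
m = −d_i/d_o = −(-15.16)/(24.8) = +0.611.
The image is virtual, upright and reduced, behind the mirror.

m = +0.611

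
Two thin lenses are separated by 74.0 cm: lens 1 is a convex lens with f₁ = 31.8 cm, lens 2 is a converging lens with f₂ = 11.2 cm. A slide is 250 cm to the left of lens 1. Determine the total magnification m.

m = +0.0619

Lens 1: 1/d_i1 = 1/(31.8) − 1/(250) = 0.02745, so d_i1 = 36.43 cm; m₁ = −d_i1/d_o1 = -0.1457.
d_o2 = 74.0 − (36.43) = 37.57 cm.
Lens 2: 1/d_i2 = 1/(11.2) − 1/(37.57) = 0.06267, so d_i2 = 15.96 cm; m₂ = −d_i2/d_o2 = -0.4247.
m = m₁·m₂ = (-0.1457)(-0.4247) = +0.0619.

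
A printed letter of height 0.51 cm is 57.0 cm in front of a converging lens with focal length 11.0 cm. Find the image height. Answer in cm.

0.122 cm

1/d_i = 1/f − 1/d_o = 1/(11.00) − 1/(57.0) = 0.07337, so d_i = 13.63 cm.
m = −d_i/d_o = -0.2391.
|h_i| = |m|·h_o = 0.2391 × 0.51 = 0.122 cm. The image is real, inverted and reduced, on the far side of the lens.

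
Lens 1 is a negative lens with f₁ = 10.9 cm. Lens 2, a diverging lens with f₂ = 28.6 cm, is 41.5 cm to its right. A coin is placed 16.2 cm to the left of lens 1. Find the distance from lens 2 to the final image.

Lens 1 is diverging, so f₁ = −10.9 cm.
Lens 1: 1/d_i1 = 1/f₁ − 1/d_o1 = 1/(-10.9) − 1/(16.2) = -0.1535, so d_i1 = -6.516 cm.
The intermediate image is 6.516 cm to the left of lens 1 (virtual), which is 41.5 − (-6.516) = 48.02 cm to the left of lens 2, so d_o2 = +48.02 cm.
Lens 2 is diverging, so f₂ = −28.6 cm.
Lens 2: 1/d_i2 = 1/f₂ − 1/d_o2 = 1/(-28.6) − 1/(48.02) = -0.05579, so d_i2 = -17.9 cm.
The final image is virtual, 17.9 cm to the left of lens 2 (overall magnification ≈ 0.15).

17.9 cm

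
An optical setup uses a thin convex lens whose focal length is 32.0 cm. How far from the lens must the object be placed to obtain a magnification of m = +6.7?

m = −d_i/d_o ⇒ d_i = −m·d_o.
1/f = 1/d_o + 1/d_i = 1/d_o − 1/(m·d_o) = (1 − 1/m)/d_o, so d_o = f(1 − 1/m) = (32.00)(1 − 1/(+6.7)) = 27.2 cm.

27.2 cm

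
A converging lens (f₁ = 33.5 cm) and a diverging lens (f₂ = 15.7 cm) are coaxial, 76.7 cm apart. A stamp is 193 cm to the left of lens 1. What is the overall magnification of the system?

Lens 1: 1/d_i1 = 1/(33.5) − 1/(193) = 0.02467, so d_i1 = 40.54 cm; m₁ = −d_i1/d_o1 = -0.2101.
d_o2 = 76.7 − (40.54) = 36.16 cm.
f₂ = −15.7 cm (diverging).
Lens 2: 1/d_i2 = 1/(-15.7) − 1/(36.16) = -0.09135, so d_i2 = -10.95 cm; m₂ = −d_i2/d_o2 = +0.3027.
m = m₁·m₂ = (-0.2101)(+0.3027) = -0.0636.

m = -0.0636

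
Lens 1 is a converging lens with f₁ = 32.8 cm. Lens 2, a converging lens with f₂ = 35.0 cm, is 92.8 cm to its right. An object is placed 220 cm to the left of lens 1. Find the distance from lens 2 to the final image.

98.6 cm

Lens 1: 1/d_i1 = 1/f₁ − 1/d_o1 = 1/(32.8) − 1/(220) = 0.02594, so d_i1 = 38.55 cm.
The intermediate image is 38.55 cm to the right of lens 1, which is 92.8 − (38.55) = 54.25 cm to the left of lens 2, so d_o2 = +54.25 cm.
Lens 2: 1/d_i2 = 1/f₂ − 1/d_o2 = 1/(35.0) − 1/(54.25) = 0.01014, so d_i2 = 98.6 cm.
The final image is real, 98.6 cm to the right of lens 2 (overall magnification ≈ 0.32).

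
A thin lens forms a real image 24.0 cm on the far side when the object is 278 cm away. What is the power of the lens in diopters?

P = +4.53 D

d_i = +24.0 cm.
1/f = 1/d_o + 1/d_i = 1/(278) + 1/(24.0) = 0.04526 cm⁻¹.
f = 22.09 cm = 0.2209 m, so P = 1/f = +4.53 D.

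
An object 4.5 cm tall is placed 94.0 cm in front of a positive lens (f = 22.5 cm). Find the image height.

1.42 cm

1/d_i = 1/f − 1/d_o = 1/(22.50) − 1/(94.0) = 0.03381, so d_i = 29.58 cm.
m = −d_i/d_o = -0.3147.
|h_i| = |m|·h_o = 0.3147 × 4.5 = 1.42 cm. The image is real, inverted and reduced, on the far side of the lens.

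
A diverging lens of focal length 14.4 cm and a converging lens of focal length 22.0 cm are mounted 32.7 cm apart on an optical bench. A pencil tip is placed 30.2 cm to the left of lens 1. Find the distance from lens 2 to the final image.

45.7 cm

Lens 1 is diverging, so f₁ = −14.4 cm.
Lens 1: 1/d_i1 = 1/f₁ − 1/d_o1 = 1/(-14.4) − 1/(30.2) = -0.1026, so d_i1 = -9.751 cm.
The intermediate image is 9.751 cm to the left of lens 1 (virtual), which is 32.7 − (-9.751) = 42.45 cm to the left of lens 2, so d_o2 = +42.45 cm.
Lens 2: 1/d_i2 = 1/f₂ − 1/d_o2 = 1/(22.0) − 1/(42.45) = 0.02190, so d_i2 = 45.7 cm.
The final image is real, 45.7 cm to the right of lens 2 (overall magnification ≈ -0.35).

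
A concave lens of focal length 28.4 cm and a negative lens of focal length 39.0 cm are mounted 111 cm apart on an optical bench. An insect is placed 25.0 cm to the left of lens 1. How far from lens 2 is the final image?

29.7 cm

Lens 1 is diverging, so f₁ = −28.4 cm.
Lens 1: 1/d_i1 = 1/f₁ − 1/d_o1 = 1/(-28.4) − 1/(25.0) = -0.07521, so d_i1 = -13.30 cm.
The intermediate image is 13.30 cm to the left of lens 1 (virtual), which is 111 − (-13.30) = 124.3 cm to the left of lens 2, so d_o2 = +124.3 cm.
Lens 2 is diverging, so f₂ = −39.0 cm.
Lens 2: 1/d_i2 = 1/f₂ − 1/d_o2 = 1/(-39.0) − 1/(124.3) = -0.03369, so d_i2 = -29.7 cm.
The final image is virtual, 29.7 cm to the left of lens 2 (overall magnification ≈ 0.13).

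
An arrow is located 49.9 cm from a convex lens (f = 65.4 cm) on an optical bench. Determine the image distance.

211 cm

Thin-lens equation: 1/q = 1/f − 1/p = 1/(65.40) − 1/(49.9) = 0.01529 − 0.02004 = -0.004750, so q = -211 cm.
The image is virtual, upright and enlarged, on the same side as the object.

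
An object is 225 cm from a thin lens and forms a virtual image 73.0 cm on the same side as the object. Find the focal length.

f = -108 cm (diverging)

Virtual image ⇒ d_i = −73.0 cm.
1/f = 1/d_o + 1/d_i = 1/(225) + 1/(-73.0) = -0.009254, so f = -108 cm.
Since f is negative, the thin lens is diverging.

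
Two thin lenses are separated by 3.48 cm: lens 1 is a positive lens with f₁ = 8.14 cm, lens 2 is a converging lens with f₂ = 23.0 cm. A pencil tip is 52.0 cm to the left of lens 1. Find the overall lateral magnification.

m = -0.146

Lens 1: 1/d_i1 = 1/(8.14) − 1/(52.0) = 0.1036, so d_i1 = 9.651 cm; m₁ = −d_i1/d_o1 = -0.1856.
d_o2 = 3.48 − (9.651) = -6.171 cm (virtual object).
Lens 2: 1/d_i2 = 1/(23.0) − 1/(-6.171) = 0.2055, so d_i2 = 4.866 cm; m₂ = −d_i2/d_o2 = +0.7885.
m = m₁·m₂ = (-0.1856)(+0.7885) = -0.146.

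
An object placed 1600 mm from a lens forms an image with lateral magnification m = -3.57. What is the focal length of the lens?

m = −d_i/d_o ⇒ d_i = −m·d_o = −(-3.57)·(1600) = 5712 mm.
1/f = 1/d_o + 1/d_i = 1/(1600) + 1/(5712) = 0.0008001, so f = 1250 mm.
Since f is positive, the lens is converging.

f = 1250 mm (converging)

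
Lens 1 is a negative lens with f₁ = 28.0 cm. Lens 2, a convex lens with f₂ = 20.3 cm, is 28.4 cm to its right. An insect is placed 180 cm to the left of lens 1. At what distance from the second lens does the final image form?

33.0 cm

Lens 1 is diverging, so f₁ = −28.0 cm.
Lens 1: 1/d_i1 = 1/f₁ − 1/d_o1 = 1/(-28.0) − 1/(180) = -0.04127, so d_i1 = -24.23 cm.
The intermediate image is 24.23 cm to the left of lens 1 (virtual), which is 28.4 − (-24.23) = 52.63 cm to the left of lens 2, so d_o2 = +52.63 cm.
Lens 2: 1/d_i2 = 1/f₂ − 1/d_o2 = 1/(20.3) − 1/(52.63) = 0.03026, so d_i2 = 33.0 cm.
The final image is real, 33.0 cm to the right of lens 2 (overall magnification ≈ -0.085).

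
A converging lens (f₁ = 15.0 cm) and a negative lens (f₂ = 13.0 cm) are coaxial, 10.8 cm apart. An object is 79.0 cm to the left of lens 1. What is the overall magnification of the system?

m = -0.577

Lens 1: 1/d_i1 = 1/(15.0) − 1/(79.0) = 0.05401, so d_i1 = 18.52 cm; m₁ = −d_i1/d_o1 = -0.2344.
d_o2 = 10.8 − (18.52) = -7.720 cm (virtual object).
f₂ = −13.0 cm (diverging).
Lens 2: 1/d_i2 = 1/(-13.0) − 1/(-7.720) = 0.05261, so d_i2 = 19.01 cm; m₂ = −d_i2/d_o2 = +2.462.
m = m₁·m₂ = (-0.2344)(+2.462) = -0.577.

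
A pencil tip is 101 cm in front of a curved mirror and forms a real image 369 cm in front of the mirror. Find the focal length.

Real image ⇒ d_i = +369 cm.
1/f = 1/d_o + 1/d_i = 1/(101) + 1/(369) = 0.01261, so f = 79.3 cm.
Since f is positive, the curved mirror is concave.

f = 79.3 cm (concave)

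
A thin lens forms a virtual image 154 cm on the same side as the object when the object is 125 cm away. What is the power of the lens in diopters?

P = +0.151 D

Virtual image ⇒ d_i = −154 cm.
1/f = 1/d_o + 1/d_i = 1/(125) + 1/(-154) = 0.001506 cm⁻¹.
f = 663.8 cm = 6.638 m, so P = 1/f = +0.151 D.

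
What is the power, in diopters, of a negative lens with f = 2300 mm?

For a negative lens, f = −2300 mm.
f = -230 cm = -2.30 m.
P = 1/f = 1/(-2.30 m) = -0.435 D.

P = -0.435 D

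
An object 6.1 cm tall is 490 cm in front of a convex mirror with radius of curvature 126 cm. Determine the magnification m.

m = +0.114

f = R/2 = 126/2 = 63.00 cm; for a convex mirror, f = -63.00 cm.
1/d_i = 1/f − 1/d_o = 1/(-63.00) − 1/(490) = -0.01791, so d_i = -55.82 cm.
m = −d_i/d_o = −(-55.82)/(490) = +0.114.
The image is virtual, upright and reduced, behind the mirror.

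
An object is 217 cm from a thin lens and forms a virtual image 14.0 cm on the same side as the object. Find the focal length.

Virtual image ⇒ d_i = −14.0 cm.
1/f = 1/d_o + 1/d_i = 1/(217) + 1/(-14.0) = -0.06682, so f = -15.0 cm.
Since f is negative, the thin lens is diverging.

f = -15.0 cm (diverging)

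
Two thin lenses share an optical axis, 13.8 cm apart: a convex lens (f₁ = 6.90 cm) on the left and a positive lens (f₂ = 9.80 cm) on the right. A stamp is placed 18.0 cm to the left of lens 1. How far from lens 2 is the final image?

Lens 1: 1/d_i1 = 1/f₁ − 1/d_o1 = 1/(6.90) − 1/(18.0) = 0.08937, so d_i1 = 11.19 cm.
The intermediate image is 11.19 cm to the right of lens 1, which is 13.8 − (11.19) = 2.610 cm to the left of lens 2, so d_o2 = +2.610 cm.
Lens 2: 1/d_i2 = 1/f₂ − 1/d_o2 = 1/(9.80) − 1/(2.610) = -0.2811, so d_i2 = -3.56 cm.
The final image is virtual, 3.56 cm to the left of lens 2 (overall magnification ≈ -0.85).

3.56 cm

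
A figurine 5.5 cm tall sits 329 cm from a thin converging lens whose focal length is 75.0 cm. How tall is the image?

1.62 cm

1/d_i = 1/f − 1/d_o = 1/(75.00) − 1/(329) = 0.01029, so d_i = 97.15 cm.
m = −d_i/d_o = -0.2953.
|h_i| = |m|·h_o = 0.2953 × 5.5 = 1.62 cm. The image is real, inverted and reduced, on the far side of the lens.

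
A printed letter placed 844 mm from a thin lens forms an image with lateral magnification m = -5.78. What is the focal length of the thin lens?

m = −d_i/d_o ⇒ d_i = −m·d_o = −(-5.78)·(844) = 4878 mm.
1/f = 1/d_o + 1/d_i = 1/(844) + 1/(4878) = 0.001390, so f = 720 mm.
Since f is positive, the thin lens is converging.

f = 720 mm (converging)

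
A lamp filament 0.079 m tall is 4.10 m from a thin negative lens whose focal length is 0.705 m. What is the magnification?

m = +0.147

For a negative lens, f = -0.705 m.
1/d_i = 1/f − 1/d_o = 1/(-0.7050) − 1/(4.10) = -1.662, so d_i = -0.6016 m.
m = −d_i/d_o = −(-0.6016)/(4.10) = +0.147.
The image is virtual, upright and reduced, on the same side as the object.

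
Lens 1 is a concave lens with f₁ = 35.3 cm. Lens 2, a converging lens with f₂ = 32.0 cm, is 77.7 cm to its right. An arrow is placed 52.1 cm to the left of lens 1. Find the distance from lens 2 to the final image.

47.3 cm

Lens 1 is diverging, so f₁ = −35.3 cm.
Lens 1: 1/d_i1 = 1/f₁ − 1/d_o1 = 1/(-35.3) − 1/(52.1) = -0.04752, so d_i1 = -21.04 cm.
The intermediate image is 21.04 cm to the left of lens 1 (virtual), which is 77.7 − (-21.04) = 98.74 cm to the left of lens 2, so d_o2 = +98.74 cm.
Lens 2: 1/d_i2 = 1/f₂ − 1/d_o2 = 1/(32.0) − 1/(98.74) = 0.02112, so d_i2 = 47.3 cm.
The final image is real, 47.3 cm to the right of lens 2 (overall magnification ≈ -0.19).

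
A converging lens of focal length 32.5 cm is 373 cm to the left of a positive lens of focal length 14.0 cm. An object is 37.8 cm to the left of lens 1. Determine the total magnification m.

m = +0.675

Lens 1: 1/d_i1 = 1/(32.5) − 1/(37.8) = 0.004314, so d_i1 = 231.8 cm; m₁ = −d_i1/d_o1 = -6.132.
d_o2 = 373 − (231.8) = 141.2 cm.
Lens 2: 1/d_i2 = 1/(14.0) − 1/(141.2) = 0.06435, so d_i2 = 15.54 cm; m₂ = −d_i2/d_o2 = -0.1101.
m = m₁·m₂ = (-6.132)(-0.1101) = +0.675.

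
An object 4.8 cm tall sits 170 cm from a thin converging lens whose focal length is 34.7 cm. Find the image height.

1/d_i = 1/f − 1/d_o = 1/(34.70) − 1/(170) = 0.02294, so d_i = 43.60 cm.
m = −d_i/d_o = -0.2565.
|h_i| = |m|·h_o = 0.2565 × 4.8 = 1.23 cm. The image is real, inverted and reduced, on the far side of the lens.

1.23 cm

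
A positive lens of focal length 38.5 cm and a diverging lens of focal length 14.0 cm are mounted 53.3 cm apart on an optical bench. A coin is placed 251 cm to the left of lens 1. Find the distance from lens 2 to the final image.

5.02 cm

Lens 1: 1/d_i1 = 1/f₁ − 1/d_o1 = 1/(38.5) − 1/(251) = 0.02199, so d_i1 = 45.48 cm.
The intermediate image is 45.48 cm to the right of lens 1, which is 53.3 − (45.48) = 7.820 cm to the left of lens 2, so d_o2 = +7.820 cm.
Lens 2 is diverging, so f₂ = −14.0 cm.
Lens 2: 1/d_i2 = 1/f₂ − 1/d_o2 = 1/(-14.0) − 1/(7.820) = -0.1993, so d_i2 = -5.02 cm.
The final image is virtual, 5.02 cm to the left of lens 2 (overall magnification ≈ -0.12).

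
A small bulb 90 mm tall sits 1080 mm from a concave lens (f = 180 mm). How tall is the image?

For a concave lens, f = -180 mm.
1/d_i = 1/f − 1/d_o = 1/(-180.0) − 1/(1080) = -0.006481, so d_i = -154.3 mm.
m = −d_i/d_o = +0.1429.
|h_i| = |m|·h_o = 0.1429 × 90 = 12.9 mm. The image is virtual, upright and reduced, on the same side as the object.

12.9 mm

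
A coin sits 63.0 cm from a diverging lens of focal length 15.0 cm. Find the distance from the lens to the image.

For a diverging lens, f = -15.0 cm.
Thin-lens equation: 1/v = 1/f − 1/u = 1/(-15.00) − 1/(63.0) = -0.06667 − 0.01587 = -0.08254, so v = -12.1 cm.
The image is virtual, upright and reduced, on the same side as the object.

12.1 cm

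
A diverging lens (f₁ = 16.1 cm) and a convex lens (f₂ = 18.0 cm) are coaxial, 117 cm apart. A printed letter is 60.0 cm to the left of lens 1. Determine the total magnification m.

f₁ = −16.1 cm (diverging).
Lens 1: 1/d_i1 = 1/(-16.1) − 1/(60.0) = -0.07878, so d_i1 = -12.69 cm; m₁ = −d_i1/d_o1 = +0.2115.
d_o2 = 117 − (-12.69) = 129.7 cm.
Lens 2: 1/d_i2 = 1/(18.0) − 1/(129.7) = 0.04785, so d_i2 = 20.90 cm; m₂ = −d_i2/d_o2 = -0.1611.
m = m₁·m₂ = (+0.2115)(-0.1611) = -0.0341.

m = -0.0341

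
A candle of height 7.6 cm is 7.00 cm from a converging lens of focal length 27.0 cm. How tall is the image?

10.3 cm

1/d_i = 1/f − 1/d_o = 1/(27.00) − 1/(7.00) = -0.1058, so d_i = -9.450 cm.
m = −d_i/d_o = +1.350.
|h_i| = |m|·h_o = 1.350 × 7.6 = 10.3 cm. The image is virtual, upright and enlarged, on the same side as the object.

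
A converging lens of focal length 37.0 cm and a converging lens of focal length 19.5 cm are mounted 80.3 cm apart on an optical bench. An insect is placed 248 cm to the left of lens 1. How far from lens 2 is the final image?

41.5 cm

Lens 1: 1/d_i1 = 1/f₁ − 1/d_o1 = 1/(37.0) − 1/(248) = 0.02299, so d_i1 = 43.49 cm.
The intermediate image is 43.49 cm to the right of lens 1, which is 80.3 − (43.49) = 36.81 cm to the left of lens 2, so d_o2 = +36.81 cm.
Lens 2: 1/d_i2 = 1/f₂ − 1/d_o2 = 1/(19.5) − 1/(36.81) = 0.02412, so d_i2 = 41.5 cm.
The final image is real, 41.5 cm to the right of lens 2 (overall magnification ≈ 0.20).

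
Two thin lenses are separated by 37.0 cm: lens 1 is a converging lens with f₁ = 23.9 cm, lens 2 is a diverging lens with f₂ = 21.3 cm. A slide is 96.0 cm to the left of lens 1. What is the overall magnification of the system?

m = -0.267

Lens 1: 1/d_i1 = 1/(23.9) − 1/(96.0) = 0.03142, so d_i1 = 31.82 cm; m₁ = −d_i1/d_o1 = -0.3315.
d_o2 = 37.0 − (31.82) = 5.180 cm.
f₂ = −21.3 cm (diverging).
Lens 2: 1/d_i2 = 1/(-21.3) − 1/(5.180) = -0.2400, so d_i2 = -4.167 cm; m₂ = −d_i2/d_o2 = +0.8044.
m = m₁·m₂ = (-0.3315)(+0.8044) = -0.267.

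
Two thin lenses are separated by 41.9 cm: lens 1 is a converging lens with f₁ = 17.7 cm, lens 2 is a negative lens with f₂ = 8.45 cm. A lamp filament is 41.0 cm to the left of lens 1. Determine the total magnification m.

Lens 1: 1/d_i1 = 1/(17.7) − 1/(41.0) = 0.03211, so d_i1 = 31.15 cm; m₁ = −d_i1/d_o1 = -0.7598.
d_o2 = 41.9 − (31.15) = 10.75 cm.
f₂ = −8.45 cm (diverging).
Lens 2: 1/d_i2 = 1/(-8.45) − 1/(10.75) = -0.2114, so d_i2 = -4.731 cm; m₂ = −d_i2/d_o2 = +0.4401.
m = m₁·m₂ = (-0.7598)(+0.4401) = -0.334.

m = -0.334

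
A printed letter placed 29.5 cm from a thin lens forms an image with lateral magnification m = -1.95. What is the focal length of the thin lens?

m = −d_i/d_o ⇒ d_i = −m·d_o = −(-1.95)·(29.5) = 57.52 cm.
1/f = 1/d_o + 1/d_i = 1/(29.5) + 1/(57.52) = 0.05128, so f = 19.5 cm.
Since f is positive, the thin lens is converging.

f = 19.5 cm (converging)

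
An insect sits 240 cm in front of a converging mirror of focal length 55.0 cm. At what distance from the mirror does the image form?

71.4 cm

Mirror equation: 1/q = 1/f − 1/p = 1/(55.00) − 1/(240) = 0.01818 − 0.004167 = 0.01402, so q = 71.4 cm.
The image is real, inverted and reduced, in front of the mirror.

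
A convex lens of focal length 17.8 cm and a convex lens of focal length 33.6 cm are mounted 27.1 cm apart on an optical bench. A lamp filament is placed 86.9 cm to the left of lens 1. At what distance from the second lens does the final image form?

5.48 cm

Lens 1: 1/d_i1 = 1/f₁ − 1/d_o1 = 1/(17.8) − 1/(86.9) = 0.04467, so d_i1 = 22.39 cm.
The intermediate image is 22.39 cm to the right of lens 1, which is 27.1 − (22.39) = 4.710 cm to the left of lens 2, so d_o2 = +4.710 cm.
Lens 2: 1/d_i2 = 1/f₂ − 1/d_o2 = 1/(33.6) − 1/(4.710) = -0.1826, so d_i2 = -5.48 cm.
The final image is virtual, 5.48 cm to the left of lens 2 (overall magnification ≈ -0.30).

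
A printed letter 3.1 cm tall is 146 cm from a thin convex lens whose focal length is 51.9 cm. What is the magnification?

1/d_i = 1/f − 1/d_o = 1/(51.90) − 1/(146) = 0.01242, so d_i = 80.52 cm.
m = −d_i/d_o = −(80.52)/(146) = -0.552.
The image is real, inverted and reduced, on the far side of the lens.

m = -0.552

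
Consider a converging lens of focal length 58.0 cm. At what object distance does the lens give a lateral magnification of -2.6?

m = −d_i/d_o ⇒ d_i = −m·d_o.
1/f = 1/d_o + 1/d_i = 1/d_o − 1/(m·d_o) = (1 − 1/m)/d_o, so d_o = f(1 − 1/m) = (58.00)(1 − 1/(-2.6)) = 80.3 cm.

80.3 cm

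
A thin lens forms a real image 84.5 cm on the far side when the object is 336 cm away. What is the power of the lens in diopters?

P = +1.48 D

d_i = +84.5 cm.
1/f = 1/d_o + 1/d_i = 1/(336) + 1/(84.5) = 0.01481 cm⁻¹.
f = 67.52 cm = 0.6752 m, so P = 1/f = +1.48 D.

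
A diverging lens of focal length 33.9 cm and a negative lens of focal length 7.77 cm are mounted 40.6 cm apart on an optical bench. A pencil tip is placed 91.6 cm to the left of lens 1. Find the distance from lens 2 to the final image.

6.94 cm

Lens 1 is diverging, so f₁ = −33.9 cm.
Lens 1: 1/d_i1 = 1/f₁ − 1/d_o1 = 1/(-33.9) − 1/(91.6) = -0.04042, so d_i1 = -24.74 cm.
The intermediate image is 24.74 cm to the left of lens 1 (virtual), which is 40.6 − (-24.74) = 65.34 cm to the left of lens 2, so d_o2 = +65.34 cm.
Lens 2 is diverging, so f₂ = −7.77 cm.
Lens 2: 1/d_i2 = 1/f₂ − 1/d_o2 = 1/(-7.77) − 1/(65.34) = -0.1440, so d_i2 = -6.94 cm.
The final image is virtual, 6.94 cm to the left of lens 2 (overall magnification ≈ 0.029).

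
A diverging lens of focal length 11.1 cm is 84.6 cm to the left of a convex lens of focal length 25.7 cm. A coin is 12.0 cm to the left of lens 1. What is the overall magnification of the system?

m = -0.191

f₁ = −11.1 cm (diverging).
Lens 1: 1/d_i1 = 1/(-11.1) − 1/(12.0) = -0.1734, so d_i1 = -5.766 cm; m₁ = −d_i1/d_o1 = +0.4805.
d_o2 = 84.6 − (-5.766) = 90.37 cm.
Lens 2: 1/d_i2 = 1/(25.7) − 1/(90.37) = 0.02784, so d_i2 = 35.91 cm; m₂ = −d_i2/d_o2 = -0.3974.
m = m₁·m₂ = (+0.4805)(-0.3974) = -0.191.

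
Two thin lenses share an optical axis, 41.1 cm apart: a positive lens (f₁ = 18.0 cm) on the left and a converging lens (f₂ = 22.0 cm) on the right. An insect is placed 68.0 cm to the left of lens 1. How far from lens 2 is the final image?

68.0 cm

Lens 1: 1/d_i1 = 1/f₁ − 1/d_o1 = 1/(18.0) − 1/(68.0) = 0.04085, so d_i1 = 24.48 cm.
The intermediate image is 24.48 cm to the right of lens 1, which is 41.1 − (24.48) = 16.62 cm to the left of lens 2, so d_o2 = +16.62 cm.
Lens 2: 1/d_i2 = 1/f₂ − 1/d_o2 = 1/(22.0) − 1/(16.62) = -0.01471, so d_i2 = -68.0 cm.
The final image is virtual, 68.0 cm to the left of lens 2 (overall magnification ≈ -1.5).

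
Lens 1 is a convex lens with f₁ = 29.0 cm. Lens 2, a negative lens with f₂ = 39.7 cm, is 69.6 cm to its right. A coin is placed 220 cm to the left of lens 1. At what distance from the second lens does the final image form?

Lens 1: 1/d_i1 = 1/f₁ − 1/d_o1 = 1/(29.0) − 1/(220) = 0.02994, so d_i1 = 33.40 cm.
The intermediate image is 33.40 cm to the right of lens 1, which is 69.6 − (33.40) = 36.20 cm to the left of lens 2, so d_o2 = +36.20 cm.
Lens 2 is diverging, so f₂ = −39.7 cm.
Lens 2: 1/d_i2 = 1/f₂ − 1/d_o2 = 1/(-39.7) − 1/(36.20) = -0.05281, so d_i2 = -18.9 cm.
The final image is virtual, 18.9 cm to the left of lens 2 (overall magnification ≈ -0.079).

18.9 cm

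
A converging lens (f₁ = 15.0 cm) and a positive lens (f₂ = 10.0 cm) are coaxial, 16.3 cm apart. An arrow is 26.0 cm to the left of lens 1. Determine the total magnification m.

m = -0.468

Lens 1: 1/d_i1 = 1/(15.0) − 1/(26.0) = 0.02821, so d_i1 = 35.45 cm; m₁ = −d_i1/d_o1 = -1.363.
d_o2 = 16.3 − (35.45) = -19.15 cm (virtual object).
Lens 2: 1/d_i2 = 1/(10.0) − 1/(-19.15) = 0.1522, so d_i2 = 6.569 cm; m₂ = −d_i2/d_o2 = +0.3431.
m = m₁·m₂ = (-1.363)(+0.3431) = -0.468.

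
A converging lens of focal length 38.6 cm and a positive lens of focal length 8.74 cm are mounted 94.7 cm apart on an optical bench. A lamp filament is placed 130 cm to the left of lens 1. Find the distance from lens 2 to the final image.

11.2 cm

Lens 1: 1/d_i1 = 1/f₁ − 1/d_o1 = 1/(38.6) − 1/(130) = 0.01821, so d_i1 = 54.90 cm.
The intermediate image is 54.90 cm to the right of lens 1, which is 94.7 − (54.90) = 39.80 cm to the left of lens 2, so d_o2 = +39.80 cm.
Lens 2: 1/d_i2 = 1/f₂ − 1/d_o2 = 1/(8.74) − 1/(39.80) = 0.08929, so d_i2 = 11.2 cm.
The final image is real, 11.2 cm to the right of lens 2 (overall magnification ≈ 0.12).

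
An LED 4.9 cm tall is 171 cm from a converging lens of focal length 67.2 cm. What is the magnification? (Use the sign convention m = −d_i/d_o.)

1/d_i = 1/f − 1/d_o = 1/(67.20) − 1/(171) = 0.009033, so d_i = 110.7 cm.
m = −d_i/d_o = −(110.7)/(171) = -0.647.
The image is real, inverted and reduced, on the far side of the lens.

m = -0.647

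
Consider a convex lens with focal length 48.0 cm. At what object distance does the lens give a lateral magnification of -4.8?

58.0 cm

m = −d_i/d_o ⇒ d_i = −m·d_o.
1/f = 1/d_o + 1/d_i = 1/d_o − 1/(m·d_o) = (1 − 1/m)/d_o, so d_o = f(1 − 1/m) = (48.00)(1 − 1/(-4.8)) = 58.0 cm.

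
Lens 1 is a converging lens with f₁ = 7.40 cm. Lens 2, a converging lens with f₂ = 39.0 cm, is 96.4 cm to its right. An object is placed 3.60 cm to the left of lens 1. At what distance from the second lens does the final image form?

Lens 1: 1/d_i1 = 1/f₁ − 1/d_o1 = 1/(7.40) − 1/(3.60) = -0.1426, so d_i1 = -7.011 cm.
The intermediate image is 7.011 cm to the left of lens 1 (virtual), which is 96.4 − (-7.011) = 103.4 cm to the left of lens 2, so d_o2 = +103.4 cm.
Lens 2: 1/d_i2 = 1/f₂ − 1/d_o2 = 1/(39.0) − 1/(103.4) = 0.01597, so d_i2 = 62.6 cm.
The final image is real, 62.6 cm to the right of lens 2 (overall magnification ≈ -1.2).

62.6 cm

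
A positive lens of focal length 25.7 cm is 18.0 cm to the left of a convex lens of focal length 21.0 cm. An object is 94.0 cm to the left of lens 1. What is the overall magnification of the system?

Lens 1: 1/d_i1 = 1/(25.7) − 1/(94.0) = 0.02827, so d_i1 = 35.37 cm; m₁ = −d_i1/d_o1 = -0.3763.
d_o2 = 18.0 − (35.37) = -17.37 cm (virtual object).
Lens 2: 1/d_i2 = 1/(21.0) − 1/(-17.37) = 0.1052, so d_i2 = 9.507 cm; m₂ = −d_i2/d_o2 = +0.5473.
m = m₁·m₂ = (-0.3763)(+0.5473) = -0.206.

m = -0.206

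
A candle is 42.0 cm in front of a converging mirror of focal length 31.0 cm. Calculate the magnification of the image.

1/d_i = 1/f − 1/d_o = 1/(31.00) − 1/(42.0) = 0.008449, so d_i = 118.4 cm.
m = −d_i/d_o = −(118.4)/(42.0) = -2.82.
The image is real, inverted and enlarged, in front of the mirror.

m = -2.82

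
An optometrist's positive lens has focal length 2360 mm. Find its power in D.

f = 236 cm = 2.36 m.
P = 1/f = 1/(2.36 m) = +0.424 D.

P = +0.424 D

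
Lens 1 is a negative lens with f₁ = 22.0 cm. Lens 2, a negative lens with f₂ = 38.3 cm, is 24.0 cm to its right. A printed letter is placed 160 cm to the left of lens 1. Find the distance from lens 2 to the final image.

20.3 cm

Lens 1 is diverging, so f₁ = −22.0 cm.
Lens 1: 1/d_i1 = 1/f₁ − 1/d_o1 = 1/(-22.0) − 1/(160) = -0.05170, so d_i1 = -19.34 cm.
The intermediate image is 19.34 cm to the left of lens 1 (virtual), which is 24.0 − (-19.34) = 43.34 cm to the left of lens 2, so d_o2 = +43.34 cm.
Lens 2 is diverging, so f₂ = −38.3 cm.
Lens 2: 1/d_i2 = 1/f₂ − 1/d_o2 = 1/(-38.3) − 1/(43.34) = -0.04918, so d_i2 = -20.3 cm.
The final image is virtual, 20.3 cm to the left of lens 2 (overall magnification ≈ 0.057).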